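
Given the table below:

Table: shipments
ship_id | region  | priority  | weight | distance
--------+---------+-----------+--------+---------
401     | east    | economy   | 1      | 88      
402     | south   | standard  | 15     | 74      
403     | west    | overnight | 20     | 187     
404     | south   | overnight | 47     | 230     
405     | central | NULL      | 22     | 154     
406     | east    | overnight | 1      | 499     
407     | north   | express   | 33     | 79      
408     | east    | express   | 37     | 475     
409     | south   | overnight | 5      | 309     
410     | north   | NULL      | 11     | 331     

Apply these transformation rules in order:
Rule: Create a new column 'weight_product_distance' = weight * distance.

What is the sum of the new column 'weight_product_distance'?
45003

Step 1: For each record, compute weight * distance
Example calculations:
  1 * 88 = 88
  15 * 74 = 1110
  20 * 187 = 3740
  ...
Step 2: Sum all derived values
Step 3: Total = 45003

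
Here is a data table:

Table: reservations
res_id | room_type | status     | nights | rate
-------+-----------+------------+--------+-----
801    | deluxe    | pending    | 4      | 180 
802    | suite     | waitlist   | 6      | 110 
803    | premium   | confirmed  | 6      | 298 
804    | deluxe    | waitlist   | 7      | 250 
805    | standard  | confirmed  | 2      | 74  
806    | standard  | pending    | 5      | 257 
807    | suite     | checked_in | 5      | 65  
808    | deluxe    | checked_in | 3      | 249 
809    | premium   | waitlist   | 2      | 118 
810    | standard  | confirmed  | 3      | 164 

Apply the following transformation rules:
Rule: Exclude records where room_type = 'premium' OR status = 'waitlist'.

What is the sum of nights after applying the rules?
22

Step 1: Find records where room_type = 'premium' OR status = 'waitlist'
Step 2: 4 records match, summing to 21
Step 3: Original sum: 43
Step 4: Remaining sum = 43 - 21 = 22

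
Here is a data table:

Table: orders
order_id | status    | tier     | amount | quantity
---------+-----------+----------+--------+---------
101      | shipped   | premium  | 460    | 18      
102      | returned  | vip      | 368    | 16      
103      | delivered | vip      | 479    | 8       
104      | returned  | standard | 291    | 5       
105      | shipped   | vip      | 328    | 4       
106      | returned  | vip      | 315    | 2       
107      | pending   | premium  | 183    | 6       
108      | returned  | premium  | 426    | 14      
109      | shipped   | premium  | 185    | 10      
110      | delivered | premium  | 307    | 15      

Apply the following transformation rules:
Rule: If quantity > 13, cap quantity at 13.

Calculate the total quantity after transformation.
87

Step 1: 4 records have quantity > 13
Step 2: These records originally summed to 63
Step 3: After capping: 4 × 13 = 52
Step 4: Unaffected records sum: 35
Step 5: Final sum = 52 + 35 = 87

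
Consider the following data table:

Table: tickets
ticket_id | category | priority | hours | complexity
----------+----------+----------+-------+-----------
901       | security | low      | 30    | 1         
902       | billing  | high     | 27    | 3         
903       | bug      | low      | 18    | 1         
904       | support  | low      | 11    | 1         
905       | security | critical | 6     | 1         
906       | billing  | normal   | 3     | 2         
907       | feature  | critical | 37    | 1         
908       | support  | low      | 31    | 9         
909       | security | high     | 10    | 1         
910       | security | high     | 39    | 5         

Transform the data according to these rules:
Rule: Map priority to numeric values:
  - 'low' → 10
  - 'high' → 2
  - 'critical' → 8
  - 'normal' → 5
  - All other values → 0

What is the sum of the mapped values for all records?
67

Step 1: Apply mapping to each record
Step 2: Count by status:
  'low': 4 records × 10 = 40
  'high': 3 records × 2 = 6
  'critical': 2 records × 8 = 16
  'normal': 1 records × 5 = 5
Step 3: Sum all mapped values = 67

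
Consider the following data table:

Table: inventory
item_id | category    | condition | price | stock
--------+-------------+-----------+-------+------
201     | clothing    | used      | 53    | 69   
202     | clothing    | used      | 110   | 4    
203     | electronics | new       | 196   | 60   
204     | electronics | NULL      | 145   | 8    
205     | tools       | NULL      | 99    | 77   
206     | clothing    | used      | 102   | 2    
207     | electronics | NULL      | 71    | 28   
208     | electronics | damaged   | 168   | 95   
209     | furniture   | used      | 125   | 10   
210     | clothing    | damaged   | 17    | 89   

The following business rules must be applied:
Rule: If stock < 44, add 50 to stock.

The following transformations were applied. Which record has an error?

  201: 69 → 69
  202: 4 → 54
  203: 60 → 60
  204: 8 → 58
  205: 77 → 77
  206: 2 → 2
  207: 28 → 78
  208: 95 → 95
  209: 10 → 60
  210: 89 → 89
Record 206 has an error. The correct transformed value should be 52, not 2.

Step 1: Check each record against the rule
Step 2: Record 206 has stock = 2
Step 3: Since 2 < 44, the bonus should have been applied
Step 4: Correct value = 52, but claimed value = 2
Conclusion: Record 206 has the error.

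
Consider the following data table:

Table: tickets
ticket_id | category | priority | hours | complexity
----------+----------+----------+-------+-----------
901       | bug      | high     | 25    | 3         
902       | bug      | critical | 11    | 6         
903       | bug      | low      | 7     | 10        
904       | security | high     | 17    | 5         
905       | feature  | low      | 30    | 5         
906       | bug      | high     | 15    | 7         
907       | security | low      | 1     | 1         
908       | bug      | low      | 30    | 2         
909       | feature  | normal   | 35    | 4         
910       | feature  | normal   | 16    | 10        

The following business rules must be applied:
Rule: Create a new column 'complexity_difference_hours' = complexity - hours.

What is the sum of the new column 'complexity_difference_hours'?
-134

Step 1: For each record, compute complexity - hours
Example calculations:
  3 - 25 = -22
  6 - 11 = -5
  10 - 7 = 3
  ...
Step 2: Sum all derived values
Step 3: Total = -134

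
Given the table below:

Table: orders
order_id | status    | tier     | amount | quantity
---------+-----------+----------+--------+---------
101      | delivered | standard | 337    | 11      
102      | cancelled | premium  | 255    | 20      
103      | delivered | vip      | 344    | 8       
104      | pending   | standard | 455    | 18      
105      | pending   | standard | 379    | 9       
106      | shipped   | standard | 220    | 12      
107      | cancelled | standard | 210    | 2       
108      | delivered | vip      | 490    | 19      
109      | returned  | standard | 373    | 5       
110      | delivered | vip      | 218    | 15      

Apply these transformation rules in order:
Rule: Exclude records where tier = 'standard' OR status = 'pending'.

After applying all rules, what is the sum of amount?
1307

Step 1: Find records where tier = 'standard' OR status = 'pending'
Step 2: 6 records match, summing to 1974
Step 3: Original sum: 3281
Step 4: Remaining sum = 3281 - 1974 = 1307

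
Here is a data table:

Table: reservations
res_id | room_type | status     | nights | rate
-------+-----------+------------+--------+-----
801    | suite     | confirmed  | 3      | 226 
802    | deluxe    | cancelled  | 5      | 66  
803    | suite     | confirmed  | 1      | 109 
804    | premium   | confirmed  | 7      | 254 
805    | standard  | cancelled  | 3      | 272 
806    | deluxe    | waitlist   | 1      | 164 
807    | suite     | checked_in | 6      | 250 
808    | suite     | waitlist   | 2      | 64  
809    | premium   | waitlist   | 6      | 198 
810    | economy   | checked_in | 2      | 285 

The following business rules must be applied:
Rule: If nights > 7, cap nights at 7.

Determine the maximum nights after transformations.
7

Step 1: Original maximum nights = 7
Step 2: Check cap of 7 against maximum
Step 3: No records exceed the cap (max 7 <= cap 7), so no capping applies
Step 4: Maximum after transformation = 7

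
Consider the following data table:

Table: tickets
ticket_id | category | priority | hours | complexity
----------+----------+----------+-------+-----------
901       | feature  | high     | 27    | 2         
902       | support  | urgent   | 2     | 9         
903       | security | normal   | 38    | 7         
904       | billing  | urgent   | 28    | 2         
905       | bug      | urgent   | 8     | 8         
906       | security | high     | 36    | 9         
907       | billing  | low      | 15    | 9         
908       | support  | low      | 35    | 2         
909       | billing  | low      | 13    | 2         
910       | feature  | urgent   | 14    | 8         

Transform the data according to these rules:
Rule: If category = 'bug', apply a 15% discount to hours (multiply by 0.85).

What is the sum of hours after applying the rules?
214.8

Step 1: Records with category = 'bug' have total hours = 8
Step 2: Apply multiplier: 8 × 0.85 = 6.8
Step 3: Other records total: 208
Step 4: Final sum = 6.8 + 208 = 214.8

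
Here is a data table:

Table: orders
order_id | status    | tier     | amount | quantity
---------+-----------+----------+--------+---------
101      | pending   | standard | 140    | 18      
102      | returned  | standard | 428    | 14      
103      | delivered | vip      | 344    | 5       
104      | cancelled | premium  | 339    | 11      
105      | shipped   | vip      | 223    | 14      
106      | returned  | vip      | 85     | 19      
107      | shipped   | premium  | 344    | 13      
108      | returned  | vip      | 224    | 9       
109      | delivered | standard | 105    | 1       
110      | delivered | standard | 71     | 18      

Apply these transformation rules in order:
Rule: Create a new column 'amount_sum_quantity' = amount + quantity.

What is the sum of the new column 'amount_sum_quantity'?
2425

Step 1: For each record, compute amount + quantity
Example calculations:
  140 + 18 = 158
  428 + 14 = 442
  344 + 5 = 349
  ...
Step 2: Sum all derived values
Step 3: Total = 2425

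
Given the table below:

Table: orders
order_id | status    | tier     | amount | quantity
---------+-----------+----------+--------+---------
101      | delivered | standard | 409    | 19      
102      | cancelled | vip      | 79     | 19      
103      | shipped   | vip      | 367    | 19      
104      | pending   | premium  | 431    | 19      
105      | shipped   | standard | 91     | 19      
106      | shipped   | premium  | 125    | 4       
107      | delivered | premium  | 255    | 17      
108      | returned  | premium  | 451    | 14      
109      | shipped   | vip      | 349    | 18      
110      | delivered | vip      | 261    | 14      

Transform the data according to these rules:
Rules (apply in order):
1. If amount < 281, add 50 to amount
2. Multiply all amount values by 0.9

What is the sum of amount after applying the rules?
2761.2

Step 1: Apply Rule 1 - Add 50 to records with amount < 281
  - 5 records affected: 811 + (5 × 50) = 1061
  - Unaffected records: 2007
  - Sum after Rule 1: 3068
Step 2: Apply Rule 2 - Multiply all by 0.9
  - 3068 × 0.9 = 2761.2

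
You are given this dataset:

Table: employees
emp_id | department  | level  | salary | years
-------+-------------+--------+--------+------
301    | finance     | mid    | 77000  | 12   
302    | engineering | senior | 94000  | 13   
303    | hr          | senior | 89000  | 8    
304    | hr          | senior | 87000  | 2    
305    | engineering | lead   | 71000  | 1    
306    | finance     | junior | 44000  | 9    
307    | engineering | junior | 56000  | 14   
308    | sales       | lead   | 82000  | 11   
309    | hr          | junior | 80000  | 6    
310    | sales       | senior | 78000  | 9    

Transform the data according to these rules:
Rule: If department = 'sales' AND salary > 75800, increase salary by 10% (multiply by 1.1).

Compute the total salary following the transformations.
774000.0

Step 1: Find records where department = 'sales' AND salary > 75800
Step 2: 2 records match, summing to 160000
Step 3: After multiplier: 160000 × 1.1 = 176000.0
Step 4: Unaffected records sum: 598000
Step 5: Final sum = 176000.0 + 598000 = 774000.0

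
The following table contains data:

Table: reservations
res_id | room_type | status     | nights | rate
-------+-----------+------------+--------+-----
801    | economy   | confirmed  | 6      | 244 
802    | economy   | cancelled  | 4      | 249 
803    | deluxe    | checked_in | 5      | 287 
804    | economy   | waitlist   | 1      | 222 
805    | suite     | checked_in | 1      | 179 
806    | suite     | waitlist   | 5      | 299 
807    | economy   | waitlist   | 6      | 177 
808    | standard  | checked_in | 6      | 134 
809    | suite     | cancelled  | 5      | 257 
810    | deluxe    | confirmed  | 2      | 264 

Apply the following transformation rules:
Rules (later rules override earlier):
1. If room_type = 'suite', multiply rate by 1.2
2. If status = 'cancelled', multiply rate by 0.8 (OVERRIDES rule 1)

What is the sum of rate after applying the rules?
2306.4

Step 1: Rule 2 takes priority for records with status = 'cancelled'
  - 2 records: 506 × 0.8 = 404.8
Step 2: Rule 1 applies to remaining records with room_type = 'suite'
  - 2 records: 478 × 1.2 = 573.6
Step 3: Other records unchanged: 1328
Step 4: Final sum = 404.8 + 573.6 + 1328 = 2306.4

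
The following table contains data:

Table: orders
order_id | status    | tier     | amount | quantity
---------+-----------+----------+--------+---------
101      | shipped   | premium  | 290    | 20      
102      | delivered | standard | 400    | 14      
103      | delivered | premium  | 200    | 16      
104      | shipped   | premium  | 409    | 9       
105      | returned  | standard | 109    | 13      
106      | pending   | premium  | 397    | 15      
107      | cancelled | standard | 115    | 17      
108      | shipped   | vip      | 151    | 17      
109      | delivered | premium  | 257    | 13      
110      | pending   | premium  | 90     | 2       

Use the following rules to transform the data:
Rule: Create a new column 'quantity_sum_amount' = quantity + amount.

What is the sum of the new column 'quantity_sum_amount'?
2554

Step 1: For each record, compute quantity + amount
Example calculations:
  20 + 290 = 310
  14 + 400 = 414
  16 + 200 = 216
  ...
Step 2: Sum all derived values
Step 3: Total = 2554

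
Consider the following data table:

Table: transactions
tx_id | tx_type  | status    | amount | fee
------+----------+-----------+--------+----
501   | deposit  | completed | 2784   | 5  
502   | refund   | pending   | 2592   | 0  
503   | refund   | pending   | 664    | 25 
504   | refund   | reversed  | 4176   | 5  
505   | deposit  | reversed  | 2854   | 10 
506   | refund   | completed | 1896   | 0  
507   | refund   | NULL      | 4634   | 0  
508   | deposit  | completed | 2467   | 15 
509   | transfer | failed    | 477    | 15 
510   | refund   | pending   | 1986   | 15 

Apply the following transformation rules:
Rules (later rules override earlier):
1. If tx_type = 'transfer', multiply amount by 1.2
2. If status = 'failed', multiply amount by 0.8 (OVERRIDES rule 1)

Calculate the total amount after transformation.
24434.6

Step 1: Rule 2 takes priority for records with status = 'failed'
  - 1 records: 477 × 0.8 = 381.6
Step 2: Rule 1 applies to remaining records with tx_type = 'transfer'
  - 0 records: 0 × 1.2 = 0.0
Step 3: Other records unchanged: 24053
Step 4: Final sum = 381.6 + 0.0 + 24053 = 24434.6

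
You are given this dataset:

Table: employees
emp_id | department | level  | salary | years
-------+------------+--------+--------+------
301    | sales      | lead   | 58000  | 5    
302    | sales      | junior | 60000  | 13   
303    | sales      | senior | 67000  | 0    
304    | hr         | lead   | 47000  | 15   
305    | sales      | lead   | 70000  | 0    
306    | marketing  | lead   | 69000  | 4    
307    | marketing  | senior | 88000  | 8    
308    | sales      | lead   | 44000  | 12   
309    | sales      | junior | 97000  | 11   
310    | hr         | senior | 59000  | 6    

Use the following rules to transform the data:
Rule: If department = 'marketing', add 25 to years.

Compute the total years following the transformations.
124

Step 1: Count records where department = 'marketing': 2
Step 2: Total bonus added: 2 × 25 = 50
Step 3: Original sum of years: 74
Step 4: Final sum = 74 + 50 = 124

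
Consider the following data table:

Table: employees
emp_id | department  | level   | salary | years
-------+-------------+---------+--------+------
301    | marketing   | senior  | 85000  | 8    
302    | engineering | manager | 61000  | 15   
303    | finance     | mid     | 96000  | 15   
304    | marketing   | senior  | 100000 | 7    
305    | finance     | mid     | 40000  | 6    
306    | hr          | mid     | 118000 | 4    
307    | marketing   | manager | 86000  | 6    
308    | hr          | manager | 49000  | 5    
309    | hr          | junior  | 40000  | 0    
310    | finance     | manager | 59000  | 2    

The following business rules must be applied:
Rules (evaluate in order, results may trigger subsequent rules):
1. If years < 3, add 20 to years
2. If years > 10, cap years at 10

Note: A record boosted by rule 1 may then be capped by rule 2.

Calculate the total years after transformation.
76

Step 1: Apply rule 1 to records with years < 3
  - 2 records get bonus of 20
  - Of these, 2 records then exceed 10 and get capped
Step 2: Apply rule 2 to records with years > 10
  - 2 records (original) are capped
Step 3: Calculate final sum = 76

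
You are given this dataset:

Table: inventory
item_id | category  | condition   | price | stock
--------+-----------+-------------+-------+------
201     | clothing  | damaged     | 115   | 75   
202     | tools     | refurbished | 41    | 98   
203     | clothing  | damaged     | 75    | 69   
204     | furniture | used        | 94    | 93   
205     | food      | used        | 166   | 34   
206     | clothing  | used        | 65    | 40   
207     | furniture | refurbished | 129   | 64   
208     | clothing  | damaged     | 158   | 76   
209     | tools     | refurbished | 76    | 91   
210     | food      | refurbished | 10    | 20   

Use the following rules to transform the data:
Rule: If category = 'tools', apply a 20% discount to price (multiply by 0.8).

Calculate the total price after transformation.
905.6

Step 1: Records with category = 'tools' have total price = 117
Step 2: Apply multiplier: 117 × 0.8 = 93.6
Step 3: Other records total: 812
Step 4: Final sum = 93.6 + 812 = 905.6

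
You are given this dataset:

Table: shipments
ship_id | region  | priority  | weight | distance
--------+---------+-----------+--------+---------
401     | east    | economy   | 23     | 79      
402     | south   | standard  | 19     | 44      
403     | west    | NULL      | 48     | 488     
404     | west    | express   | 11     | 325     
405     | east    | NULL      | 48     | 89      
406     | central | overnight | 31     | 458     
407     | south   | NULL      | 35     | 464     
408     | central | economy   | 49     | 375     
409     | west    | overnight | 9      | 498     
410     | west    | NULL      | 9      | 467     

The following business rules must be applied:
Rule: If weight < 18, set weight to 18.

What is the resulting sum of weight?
307

Step 1: 3 records have weight < 18
Step 2: These records originally summed to 29
Step 3: After setting to minimum: 3 × 18 = 54
Step 4: Unaffected records sum: 253
Step 5: Final sum = 54 + 253 = 307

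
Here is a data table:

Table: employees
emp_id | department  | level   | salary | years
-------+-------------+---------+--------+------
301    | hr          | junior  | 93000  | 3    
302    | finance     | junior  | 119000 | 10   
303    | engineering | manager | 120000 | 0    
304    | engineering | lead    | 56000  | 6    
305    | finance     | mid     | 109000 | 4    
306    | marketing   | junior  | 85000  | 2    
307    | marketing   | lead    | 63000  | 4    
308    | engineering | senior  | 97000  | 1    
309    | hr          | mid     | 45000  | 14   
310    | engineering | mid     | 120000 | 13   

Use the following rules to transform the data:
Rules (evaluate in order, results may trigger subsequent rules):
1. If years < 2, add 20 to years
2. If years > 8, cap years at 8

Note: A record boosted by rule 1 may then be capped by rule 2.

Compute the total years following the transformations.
59

Step 1: Apply rule 1 to records with years < 2
  - 2 records get bonus of 20
  - Of these, 2 records then exceed 8 and get capped
Step 2: Apply rule 2 to records with years > 8
  - 3 records (original) are capped
Step 3: Calculate final sum = 59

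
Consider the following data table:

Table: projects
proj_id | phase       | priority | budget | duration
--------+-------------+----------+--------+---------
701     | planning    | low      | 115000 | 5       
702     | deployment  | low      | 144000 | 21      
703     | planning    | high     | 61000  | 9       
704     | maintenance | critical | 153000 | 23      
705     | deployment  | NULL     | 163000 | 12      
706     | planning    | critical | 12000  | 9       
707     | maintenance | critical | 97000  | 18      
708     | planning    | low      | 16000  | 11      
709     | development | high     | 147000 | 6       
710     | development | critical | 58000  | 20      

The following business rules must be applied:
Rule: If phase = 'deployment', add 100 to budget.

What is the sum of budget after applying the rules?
966200

Step 1: Count records where phase = 'deployment': 2
Step 2: Total bonus added: 2 × 100 = 200
Step 3: Original sum of budget: 966000
Step 4: Final sum = 966000 + 200 = 966200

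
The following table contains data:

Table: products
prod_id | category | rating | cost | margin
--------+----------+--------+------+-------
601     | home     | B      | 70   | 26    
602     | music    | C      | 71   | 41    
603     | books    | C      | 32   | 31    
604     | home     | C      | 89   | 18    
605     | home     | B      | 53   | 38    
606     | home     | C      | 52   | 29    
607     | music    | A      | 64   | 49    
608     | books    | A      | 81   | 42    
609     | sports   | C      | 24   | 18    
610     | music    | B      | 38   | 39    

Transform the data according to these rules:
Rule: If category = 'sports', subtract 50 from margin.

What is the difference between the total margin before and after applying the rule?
50

Step 1: Original sum of margin = 331
Step 2: 1 records have category = 'sports'
Step 3: Each affected record changes by -50
Step 4: Total change = 1 × -50 = -50
Step 5: New sum = 331 + -50 = 281
Step 6: Difference = |281 - 331| = 50
        (Sum decreased by 50)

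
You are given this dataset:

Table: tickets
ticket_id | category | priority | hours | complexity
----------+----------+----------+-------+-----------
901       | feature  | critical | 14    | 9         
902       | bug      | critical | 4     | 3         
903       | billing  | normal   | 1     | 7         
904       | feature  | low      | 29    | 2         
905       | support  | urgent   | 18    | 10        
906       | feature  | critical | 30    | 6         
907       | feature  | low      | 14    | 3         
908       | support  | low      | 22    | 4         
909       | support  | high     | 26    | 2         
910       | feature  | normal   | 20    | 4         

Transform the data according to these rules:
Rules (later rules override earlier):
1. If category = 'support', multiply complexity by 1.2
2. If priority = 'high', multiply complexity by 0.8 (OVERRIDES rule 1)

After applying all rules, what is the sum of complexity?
52.4

Step 1: Rule 2 takes priority for records with priority = 'high'
  - 1 records: 2 × 0.8 = 1.6
Step 2: Rule 1 applies to remaining records with category = 'support'
  - 2 records: 14 × 1.2 = 16.8
Step 3: Other records unchanged: 34
Step 4: Final sum = 1.6 + 16.8 + 34 = 52.4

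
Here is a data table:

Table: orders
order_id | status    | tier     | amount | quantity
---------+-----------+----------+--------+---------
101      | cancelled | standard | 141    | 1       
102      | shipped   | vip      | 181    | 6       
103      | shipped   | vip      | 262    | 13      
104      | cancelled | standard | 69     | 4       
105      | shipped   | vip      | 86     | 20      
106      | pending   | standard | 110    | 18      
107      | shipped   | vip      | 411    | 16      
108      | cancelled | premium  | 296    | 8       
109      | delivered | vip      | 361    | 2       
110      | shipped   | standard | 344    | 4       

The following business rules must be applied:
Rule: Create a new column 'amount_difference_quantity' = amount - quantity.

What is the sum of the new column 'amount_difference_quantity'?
2169

Step 1: For each record, compute amount - quantity
Example calculations:
  141 - 1 = 140
  181 - 6 = 175
  262 - 13 = 249
  ...
Step 2: Sum all derived values
Step 3: Total = 2169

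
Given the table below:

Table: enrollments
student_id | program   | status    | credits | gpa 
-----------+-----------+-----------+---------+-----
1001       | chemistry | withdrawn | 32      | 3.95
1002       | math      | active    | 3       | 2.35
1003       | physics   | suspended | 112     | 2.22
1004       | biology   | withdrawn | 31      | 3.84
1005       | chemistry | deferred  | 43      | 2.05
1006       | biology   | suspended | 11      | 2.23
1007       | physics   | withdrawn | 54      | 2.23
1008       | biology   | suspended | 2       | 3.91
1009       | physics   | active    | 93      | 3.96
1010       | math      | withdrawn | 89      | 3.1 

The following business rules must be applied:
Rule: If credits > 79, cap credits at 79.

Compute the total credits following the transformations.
413

Step 1: 3 records have credits > 79
Step 2: These records originally summed to 294
Step 3: After capping: 3 × 79 = 237
Step 4: Unaffected records sum: 176
Step 5: Final sum = 237 + 176 = 413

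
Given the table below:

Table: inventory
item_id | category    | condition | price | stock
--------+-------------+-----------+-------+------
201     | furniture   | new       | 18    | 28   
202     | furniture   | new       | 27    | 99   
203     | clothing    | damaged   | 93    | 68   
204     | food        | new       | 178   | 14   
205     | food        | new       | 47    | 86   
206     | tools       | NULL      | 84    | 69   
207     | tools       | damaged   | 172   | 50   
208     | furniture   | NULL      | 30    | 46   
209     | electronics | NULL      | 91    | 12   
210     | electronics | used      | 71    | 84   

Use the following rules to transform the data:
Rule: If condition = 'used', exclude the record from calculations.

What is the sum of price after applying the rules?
740

Step 1: Identify records where condition = 'used'
Step 2: The excluded records sum to 71
Step 3: Original total price = 811
Step 4: Remaining total = 811 - 71 = 740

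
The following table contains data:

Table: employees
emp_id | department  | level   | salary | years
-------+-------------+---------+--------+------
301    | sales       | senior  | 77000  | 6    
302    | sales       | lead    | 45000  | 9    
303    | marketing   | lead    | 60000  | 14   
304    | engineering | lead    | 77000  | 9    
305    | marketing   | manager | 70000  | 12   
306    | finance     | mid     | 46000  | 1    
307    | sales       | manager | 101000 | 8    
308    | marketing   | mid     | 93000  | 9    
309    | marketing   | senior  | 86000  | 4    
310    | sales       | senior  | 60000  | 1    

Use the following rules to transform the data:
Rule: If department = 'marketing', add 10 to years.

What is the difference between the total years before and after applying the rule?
40

Step 1: Original sum of years = 73
Step 2: 4 records have department = 'marketing'
Step 3: Each affected record changes by 10
Step 4: Total change = 4 × 10 = 40
Step 5: New sum = 73 + 40 = 113
Step 6: Difference = |113 - 73| = 40
        (Sum increased by 40)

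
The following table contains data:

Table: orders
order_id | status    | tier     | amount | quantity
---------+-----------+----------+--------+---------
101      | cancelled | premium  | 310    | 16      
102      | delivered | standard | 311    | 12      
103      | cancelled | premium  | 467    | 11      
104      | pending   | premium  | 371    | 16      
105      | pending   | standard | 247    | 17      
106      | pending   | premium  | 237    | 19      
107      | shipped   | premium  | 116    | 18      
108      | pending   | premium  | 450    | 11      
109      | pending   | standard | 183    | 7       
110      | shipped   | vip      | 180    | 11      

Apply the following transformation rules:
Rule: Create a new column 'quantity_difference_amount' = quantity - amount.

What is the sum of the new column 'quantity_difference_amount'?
-2734

Step 1: For each record, compute quantity - amount
Example calculations:
  16 - 310 = -294
  12 - 311 = -299
  11 - 467 = -456
  ...
Step 2: Sum all derived values
Step 3: Total = -2734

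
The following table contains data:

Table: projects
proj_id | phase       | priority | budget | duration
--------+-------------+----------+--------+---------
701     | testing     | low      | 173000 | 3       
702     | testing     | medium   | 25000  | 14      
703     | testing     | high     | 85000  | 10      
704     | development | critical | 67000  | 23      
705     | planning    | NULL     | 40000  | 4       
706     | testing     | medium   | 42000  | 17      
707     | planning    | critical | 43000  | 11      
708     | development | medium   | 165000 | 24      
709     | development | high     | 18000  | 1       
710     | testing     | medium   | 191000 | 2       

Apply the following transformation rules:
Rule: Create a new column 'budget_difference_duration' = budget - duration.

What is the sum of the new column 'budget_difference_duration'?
848891

Step 1: For each record, compute budget - duration
Example calculations:
  173000 - 3 = 172997
  25000 - 14 = 24986
  85000 - 10 = 84990
  ...
Step 2: Sum all derived values
Step 3: Total = 848891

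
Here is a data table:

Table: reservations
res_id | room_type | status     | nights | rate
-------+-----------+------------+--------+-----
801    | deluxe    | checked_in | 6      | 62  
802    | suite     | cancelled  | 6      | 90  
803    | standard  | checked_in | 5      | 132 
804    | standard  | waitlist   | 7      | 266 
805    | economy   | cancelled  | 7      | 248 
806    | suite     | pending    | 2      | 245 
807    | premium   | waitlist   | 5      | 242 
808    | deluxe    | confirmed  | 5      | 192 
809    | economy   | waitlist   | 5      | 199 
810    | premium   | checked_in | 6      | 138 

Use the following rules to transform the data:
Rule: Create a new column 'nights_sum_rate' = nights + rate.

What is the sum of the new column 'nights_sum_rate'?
1868

Step 1: For each record, compute nights + rate
Example calculations:
  6 + 62 = 68
  6 + 90 = 96
  5 + 132 = 137
  ...
Step 2: Sum all derived values
Step 3: Total = 1868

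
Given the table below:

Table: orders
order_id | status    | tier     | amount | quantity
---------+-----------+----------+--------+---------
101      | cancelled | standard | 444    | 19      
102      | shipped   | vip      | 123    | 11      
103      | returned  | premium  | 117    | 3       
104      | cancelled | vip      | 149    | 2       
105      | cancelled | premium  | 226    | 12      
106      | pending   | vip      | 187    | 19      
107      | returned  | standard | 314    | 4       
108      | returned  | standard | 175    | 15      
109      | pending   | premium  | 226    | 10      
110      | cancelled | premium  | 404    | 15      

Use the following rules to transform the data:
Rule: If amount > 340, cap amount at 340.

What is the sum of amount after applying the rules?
2197

Step 1: 2 records have amount > 340
Step 2: These records originally summed to 848
Step 3: After capping: 2 × 340 = 680
Step 4: Unaffected records sum: 1517
Step 5: Final sum = 680 + 1517 = 2197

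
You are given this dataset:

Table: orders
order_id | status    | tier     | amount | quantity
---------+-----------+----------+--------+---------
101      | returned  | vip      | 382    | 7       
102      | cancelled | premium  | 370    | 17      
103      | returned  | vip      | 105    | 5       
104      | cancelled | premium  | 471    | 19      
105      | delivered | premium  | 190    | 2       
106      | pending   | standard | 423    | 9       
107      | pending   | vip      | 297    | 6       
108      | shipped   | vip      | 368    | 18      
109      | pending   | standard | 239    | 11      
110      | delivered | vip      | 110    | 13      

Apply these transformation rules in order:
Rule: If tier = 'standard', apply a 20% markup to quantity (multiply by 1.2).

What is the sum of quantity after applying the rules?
111.0

Step 1: Records with tier = 'standard' have total quantity = 20
Step 2: Apply multiplier: 20 × 1.2 = 24.0
Step 3: Other records total: 87
Step 4: Final sum = 24.0 + 87 = 111.0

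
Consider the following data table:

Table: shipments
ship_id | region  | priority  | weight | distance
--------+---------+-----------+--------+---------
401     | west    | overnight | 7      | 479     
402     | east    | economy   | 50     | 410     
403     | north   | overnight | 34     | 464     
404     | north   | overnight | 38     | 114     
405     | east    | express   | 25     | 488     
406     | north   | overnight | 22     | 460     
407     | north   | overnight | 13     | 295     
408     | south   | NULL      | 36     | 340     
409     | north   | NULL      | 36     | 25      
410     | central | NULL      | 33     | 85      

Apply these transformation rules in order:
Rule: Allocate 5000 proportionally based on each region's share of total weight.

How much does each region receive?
central: 561.22, east: 1275.51, north: 2431.97, south: 612.24, west: 119.05

Step 1: Calculate total weight = 294
Step 2: Calculate each region's proportion:
  central: 33/294 = 11.22% → 561.22
  east: 75/294 = 25.51% → 1275.51
  north: 143/294 = 48.64% → 2431.97
  south: 36/294 = 12.24% → 612.24
  west: 7/294 = 2.38% → 119.05
Step 3: Verify: sum of allocations ≈ 5000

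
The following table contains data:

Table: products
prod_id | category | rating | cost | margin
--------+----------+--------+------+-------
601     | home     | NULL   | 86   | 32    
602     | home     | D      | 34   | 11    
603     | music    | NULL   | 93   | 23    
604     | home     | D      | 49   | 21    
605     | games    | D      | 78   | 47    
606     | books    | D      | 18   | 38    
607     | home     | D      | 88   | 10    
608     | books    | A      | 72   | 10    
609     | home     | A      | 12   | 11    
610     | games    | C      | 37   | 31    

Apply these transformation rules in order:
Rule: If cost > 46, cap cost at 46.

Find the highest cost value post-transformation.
46

Step 1: Original maximum cost = 93
Step 2: Apply cap at 46
Step 3: 6 records had cost > 46 and were capped
Step 4: Maximum after transformation = 46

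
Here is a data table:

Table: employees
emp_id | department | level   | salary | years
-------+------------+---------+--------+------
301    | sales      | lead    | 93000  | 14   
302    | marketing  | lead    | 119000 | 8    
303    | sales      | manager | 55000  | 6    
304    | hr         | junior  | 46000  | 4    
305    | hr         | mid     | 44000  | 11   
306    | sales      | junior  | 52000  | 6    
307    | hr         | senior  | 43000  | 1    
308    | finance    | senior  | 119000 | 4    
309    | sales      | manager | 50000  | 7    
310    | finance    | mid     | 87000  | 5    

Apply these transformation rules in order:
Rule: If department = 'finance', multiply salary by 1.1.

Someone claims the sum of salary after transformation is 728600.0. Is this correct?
Yes, the result is correct.

Step 1: Calculate the correct sum after transformation
Step 2: Apply multiplier 1.1 to records where department = 'finance'
Step 3: Correct result = 728600.0
Step 4: Claimed result = 728600.0
Step 5: 728600.0 = 728600.0 ✓
Conclusion: The claimed result is correct.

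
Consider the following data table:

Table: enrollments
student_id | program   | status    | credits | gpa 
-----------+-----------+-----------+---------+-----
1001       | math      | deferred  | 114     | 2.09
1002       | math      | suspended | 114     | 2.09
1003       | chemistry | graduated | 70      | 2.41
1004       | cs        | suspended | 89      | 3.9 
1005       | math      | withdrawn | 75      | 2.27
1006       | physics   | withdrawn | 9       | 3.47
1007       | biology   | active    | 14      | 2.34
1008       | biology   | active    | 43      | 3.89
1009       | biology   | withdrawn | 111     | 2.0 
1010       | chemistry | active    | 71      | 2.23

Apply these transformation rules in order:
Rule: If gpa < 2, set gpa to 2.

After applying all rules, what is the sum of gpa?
26.69

Step 1: 0 records have gpa < 2
Step 2: These records originally summed to 0
Step 3: After setting to minimum: 0 × 2 = 0
Step 4: Unaffected records sum: 26.69
Step 5: Final sum = 0 + 26.69 = 26.69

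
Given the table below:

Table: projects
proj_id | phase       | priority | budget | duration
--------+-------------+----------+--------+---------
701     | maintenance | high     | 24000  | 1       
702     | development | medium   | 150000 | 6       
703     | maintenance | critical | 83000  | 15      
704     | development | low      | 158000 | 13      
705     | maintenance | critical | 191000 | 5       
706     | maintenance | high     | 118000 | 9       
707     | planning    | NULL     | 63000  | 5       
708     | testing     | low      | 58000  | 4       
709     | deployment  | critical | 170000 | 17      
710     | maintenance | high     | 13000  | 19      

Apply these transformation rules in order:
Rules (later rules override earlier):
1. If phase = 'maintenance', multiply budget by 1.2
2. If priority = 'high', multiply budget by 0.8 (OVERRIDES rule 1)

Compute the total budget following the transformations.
1051800.0

Step 1: Rule 2 takes priority for records with priority = 'high'
  - 3 records: 155000 × 0.8 = 124000.0
Step 2: Rule 1 applies to remaining records with phase = 'maintenance'
  - 2 records: 274000 × 1.2 = 328800.0
Step 3: Other records unchanged: 599000
Step 4: Final sum = 124000.0 + 328800.0 + 599000 = 1051800.0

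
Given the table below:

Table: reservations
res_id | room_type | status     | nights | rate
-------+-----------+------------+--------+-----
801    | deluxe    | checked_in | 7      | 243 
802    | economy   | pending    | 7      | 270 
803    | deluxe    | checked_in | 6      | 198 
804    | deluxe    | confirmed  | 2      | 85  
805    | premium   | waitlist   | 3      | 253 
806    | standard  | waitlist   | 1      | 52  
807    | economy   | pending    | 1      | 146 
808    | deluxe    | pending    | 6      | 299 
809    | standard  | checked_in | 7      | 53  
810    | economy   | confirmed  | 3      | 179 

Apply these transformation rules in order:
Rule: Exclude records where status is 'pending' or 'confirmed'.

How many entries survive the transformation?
5

Step 1: Count records to exclude
  - 3 (pending) + 2 (confirmed) = 5 records
Step 2: Total records: 10
Step 3: Remaining = 10 - 5 = 5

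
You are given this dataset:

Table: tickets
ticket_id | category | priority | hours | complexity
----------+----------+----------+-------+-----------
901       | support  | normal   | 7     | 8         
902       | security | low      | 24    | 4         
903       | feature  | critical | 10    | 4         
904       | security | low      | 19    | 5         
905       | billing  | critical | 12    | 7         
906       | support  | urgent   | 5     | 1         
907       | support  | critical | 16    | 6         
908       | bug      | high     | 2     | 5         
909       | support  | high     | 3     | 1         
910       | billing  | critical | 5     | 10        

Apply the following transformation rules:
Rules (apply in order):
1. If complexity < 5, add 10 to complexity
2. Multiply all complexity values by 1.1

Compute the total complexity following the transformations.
100.1

Step 1: Apply Rule 1 - Add 10 to records with complexity < 5
  - 4 records affected: 10 + (4 × 10) = 50
  - Unaffected records: 41
  - Sum after Rule 1: 91
Step 2: Apply Rule 2 - Multiply all by 1.1
  - 91 × 1.1 = 100.1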